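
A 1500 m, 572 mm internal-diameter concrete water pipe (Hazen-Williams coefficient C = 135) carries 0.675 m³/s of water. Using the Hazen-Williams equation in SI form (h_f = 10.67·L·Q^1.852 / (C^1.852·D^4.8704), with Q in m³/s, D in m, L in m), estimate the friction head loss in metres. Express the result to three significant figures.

h_f = 10.67·1500·0.675^1.852 / (135^1.852·0.572^4.8704) = 13.31 m

h_f ≈ 13.3 m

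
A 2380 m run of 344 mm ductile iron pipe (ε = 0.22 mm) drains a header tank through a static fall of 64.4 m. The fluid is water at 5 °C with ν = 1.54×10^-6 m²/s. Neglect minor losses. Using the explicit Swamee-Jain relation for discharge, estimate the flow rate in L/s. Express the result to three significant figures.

Q ≈ 294 L/s

Swamee-Jain (Type II): Q = -0.965·√(gD⁵h_f/L)·ln[ε/(3.7D) + √(3.17ν²L/(gD³h_f))]
√(gD⁵h_f/L) = √(9.81·0.344⁵·64.4/2380) = 0.03576
ε/(3.7D) = 1.73×10^-4; √(3.17ν²L/(gD³h_f)) = 2.64×10^-5
Q = -0.965·0.03576·ln(1.992×10^-4) = 0.2940 m³/s
Check: V = 3.16 m/s, Re = 7.07×10^5, f = 0.01836, h_f = 64.8 m ≈ 64.4 m ✓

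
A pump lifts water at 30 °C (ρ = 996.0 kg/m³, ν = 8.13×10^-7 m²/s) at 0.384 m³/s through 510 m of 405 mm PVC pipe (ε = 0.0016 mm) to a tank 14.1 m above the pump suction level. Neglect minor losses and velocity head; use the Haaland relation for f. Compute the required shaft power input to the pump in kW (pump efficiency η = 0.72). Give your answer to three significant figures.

V = 4Q/(πD²) = 2.981 m/s; Re = 1.48×10^6; ε/D = 3.95×10^-6; f = 0.01094
h_f = f(L/D)V²/2g = 6.239 m
Total head H = z + h_f = 14.1 + 6.239 = 20.34 m
P_hyd = ρgQH = 996.0·9.81·0.384·20.34 = 76.31 kW
P_shaft = P_hyd/η = 76.31/0.72 = 106.0 kW

P_shaft ≈ 106 kW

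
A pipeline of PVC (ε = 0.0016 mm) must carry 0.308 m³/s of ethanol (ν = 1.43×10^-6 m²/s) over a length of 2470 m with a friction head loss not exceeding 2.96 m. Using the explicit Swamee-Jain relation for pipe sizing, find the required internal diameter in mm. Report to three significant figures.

Swamee-Jain (Type III): D = 0.66·[ε^1.25·(LQ²/(gh_f))^4.75 + ν·Q^9.4·(L/(gh_f))^5.2]^0.04
LQ²/(gh_f) = 8.069; L/(gh_f) = 85.06
Term 1 = ε^1.25·(…)^4.75 = 0.00116; Term 2 = ν·Q^9.4·(…)^5.2 = 0.241
D = 0.66·(0.00116 + 0.241)^0.04 = 0.6236 m = 624 mm
Check: V = 1.01 m/s, Re = 4.40×10^5, f = 0.01343, h_f = 2.76 m ≈ 2.96 m ✓

D ≈ 624 mm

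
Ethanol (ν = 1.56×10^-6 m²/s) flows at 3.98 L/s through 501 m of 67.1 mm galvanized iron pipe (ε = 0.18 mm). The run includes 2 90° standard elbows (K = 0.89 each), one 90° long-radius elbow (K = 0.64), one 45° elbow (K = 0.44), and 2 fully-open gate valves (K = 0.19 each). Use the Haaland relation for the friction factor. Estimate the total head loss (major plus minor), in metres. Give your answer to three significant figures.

V = 4Q/(πD²) = 1.126 m/s; V²/2g = 0.06457 m
Re = 4.84×10^4, ε/D = 0.00268 → f = 0.02787 (Haaland)
Major: h_f = f(L/D)·V²/2g = 0.02787·7466·0.06457 = 13.43 m
Minor: ΣK = 3.24; h_m = ΣK·V²/2g = 0.2092 m
Total H_L = 13.43 + 0.2092 = 13.64 m

H_L ≈ 13.6 m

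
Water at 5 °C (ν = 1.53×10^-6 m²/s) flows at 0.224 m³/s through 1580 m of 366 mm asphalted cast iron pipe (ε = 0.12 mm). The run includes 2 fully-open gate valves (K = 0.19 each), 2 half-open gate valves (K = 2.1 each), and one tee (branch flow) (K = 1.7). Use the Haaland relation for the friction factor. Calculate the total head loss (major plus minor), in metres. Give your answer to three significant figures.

V = 4Q/(πD²) = 2.129 m/s; V²/2g = 0.2310 m
Re = 5.09×10^5, ε/D = 3.28×10^-4 → f = 0.01636 (Haaland)
Major: h_f = f(L/D)·V²/2g = 0.01636·4317·0.2310 = 16.31 m
Minor: ΣK = 6.28; h_m = ΣK·V²/2g = 1.451 m
Total H_L = 16.31 + 1.451 = 17.76 m

H_L ≈ 17.8 m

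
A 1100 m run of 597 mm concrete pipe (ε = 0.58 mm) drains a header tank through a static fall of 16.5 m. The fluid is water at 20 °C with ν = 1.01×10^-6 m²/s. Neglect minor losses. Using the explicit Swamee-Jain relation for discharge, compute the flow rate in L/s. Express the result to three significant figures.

Q ≈ 837 L/s

Swamee-Jain (Type II): Q = -0.965·√(gD⁵h_f/L)·ln[ε/(3.7D) + √(3.17ν²L/(gD³h_f))]
√(gD⁵h_f/L) = √(9.81·0.597⁵·16.5/1100) = 0.1056
ε/(3.7D) = 2.63×10^-4; √(3.17ν²L/(gD³h_f)) = 1.02×10^-5
Q = -0.965·0.1056·ln(2.727×10^-4) = 0.8366 m³/s
Check: V = 2.99 m/s, Re = 1.77×10^6, f = 0.01974, h_f = 16.6 m ≈ 16.5 m ✓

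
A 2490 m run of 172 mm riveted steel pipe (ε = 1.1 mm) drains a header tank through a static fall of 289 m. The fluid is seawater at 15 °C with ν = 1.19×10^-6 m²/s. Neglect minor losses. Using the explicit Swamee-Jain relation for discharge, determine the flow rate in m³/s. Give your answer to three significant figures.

Q ≈ 0.0802 m³/s

Swamee-Jain (Type II): Q = -0.965·√(gD⁵h_f/L)·ln[ε/(3.7D) + √(3.17ν²L/(gD³h_f))]
√(gD⁵h_f/L) = √(9.81·0.172⁵·289/2490) = 0.01309
ε/(3.7D) = 0.00173; √(3.17ν²L/(gD³h_f)) = 2.78×10^-5
Q = -0.965·0.01309·ln(0.001756) = 0.08016 m³/s
Check: V = 3.45 m/s, Re = 4.99×10^5, f = 0.03302, h_f = 290 m ≈ 289 m ✓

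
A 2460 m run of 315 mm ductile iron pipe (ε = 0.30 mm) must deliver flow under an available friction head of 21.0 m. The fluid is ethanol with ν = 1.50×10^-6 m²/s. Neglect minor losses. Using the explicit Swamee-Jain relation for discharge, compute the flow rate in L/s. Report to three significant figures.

Swamee-Jain (Type II): Q = -0.965·√(gD⁵h_f/L)·ln[ε/(3.7D) + √(3.17ν²L/(gD³h_f))]
√(gD⁵h_f/L) = √(9.81·0.315⁵·21.0/2460) = 0.01612
ε/(3.7D) = 2.57×10^-4; √(3.17ν²L/(gD³h_f)) = 5.22×10^-5
Q = -0.965·0.01612·ln(3.096×10^-4) = 0.1257 m³/s
Check: V = 1.61 m/s, Re = 3.39×10^5, f = 0.02044, h_f = 21.1 m ≈ 21.0 m ✓

Q ≈ 126 L/s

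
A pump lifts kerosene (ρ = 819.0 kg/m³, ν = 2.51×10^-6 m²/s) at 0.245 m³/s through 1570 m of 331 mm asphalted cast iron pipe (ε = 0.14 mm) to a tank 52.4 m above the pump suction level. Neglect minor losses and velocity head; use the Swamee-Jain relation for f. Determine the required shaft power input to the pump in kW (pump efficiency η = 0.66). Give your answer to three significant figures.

P_shaft ≈ 259 kW

V = 4Q/(πD²) = 2.847 m/s; Re = 3.75×10^5; ε/D = 4.23×10^-4; f = 0.01758
h_f = f(L/D)V²/2g = 34.46 m
Total head H = z + h_f = 52.4 + 34.46 = 86.86 m
P_hyd = ρgQH = 819.0·9.81·0.245·86.86 = 171.0 kW
P_shaft = P_hyd/η = 171.0/0.66 = 259.0 kW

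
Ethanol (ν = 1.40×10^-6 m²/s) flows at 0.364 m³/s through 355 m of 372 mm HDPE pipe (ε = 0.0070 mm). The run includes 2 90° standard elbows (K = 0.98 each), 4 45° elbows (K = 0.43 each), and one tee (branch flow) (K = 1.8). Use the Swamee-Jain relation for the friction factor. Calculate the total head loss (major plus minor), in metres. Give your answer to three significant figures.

H_L ≈ 9.82 m

V = 4Q/(πD²) = 3.349 m/s; V²/2g = 0.5717 m
Re = 8.90×10^5, ε/D = 1.88×10^-5 → f = 0.01226 (Swamee-Jain)
Major: h_f = f(L/D)·V²/2g = 0.01226·954.3·0.5717 = 6.687 m
Minor: ΣK = 5.48; h_m = ΣK·V²/2g = 3.133 m
Total H_L = 6.687 + 3.133 = 9.820 m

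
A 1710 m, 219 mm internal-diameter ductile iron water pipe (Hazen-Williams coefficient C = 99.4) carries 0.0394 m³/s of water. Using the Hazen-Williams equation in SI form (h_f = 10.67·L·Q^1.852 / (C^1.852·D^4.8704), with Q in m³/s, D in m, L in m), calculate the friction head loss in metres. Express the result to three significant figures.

h_f ≈ 14.9 m

h_f = 10.67·1710·0.0394^1.852 / (99.4^1.852·0.219^4.8704) = 14.90 m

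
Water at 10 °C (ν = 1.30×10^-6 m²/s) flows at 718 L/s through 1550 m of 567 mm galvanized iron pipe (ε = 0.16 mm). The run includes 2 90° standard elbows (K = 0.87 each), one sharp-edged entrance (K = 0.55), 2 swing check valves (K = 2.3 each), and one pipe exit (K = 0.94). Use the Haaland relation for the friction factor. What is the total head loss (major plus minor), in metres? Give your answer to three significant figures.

V = 4Q/(πD²) = 2.844 m/s; V²/2g = 0.4121 m
Re = 1.24×10^6, ε/D = 2.82×10^-4 → f = 0.01532 (Haaland)
Major: h_f = f(L/D)·V²/2g = 0.01532·2734·0.4121 = 17.26 m
Minor: ΣK = 7.83; h_m = ΣK·V²/2g = 3.227 m
Total H_L = 17.26 + 3.227 = 20.48 m

H_L ≈ 20.5 m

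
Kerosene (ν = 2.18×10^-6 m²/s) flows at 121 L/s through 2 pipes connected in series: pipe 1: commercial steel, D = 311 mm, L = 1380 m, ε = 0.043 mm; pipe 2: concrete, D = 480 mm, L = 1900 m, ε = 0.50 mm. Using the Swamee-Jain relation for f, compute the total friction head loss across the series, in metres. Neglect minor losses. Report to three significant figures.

Pipe 1: V = 1.593 m/s, Re = 2.27×10^5, ε/D = 1.38×10^-4, f = 0.01638, h_1 = f(L/D)V²/2g = 9.401 m
Pipe 2: V = 0.6687 m/s, Re = 1.47×10^5, ε/D = 0.00104, f = 0.02179, h_2 = f(L/D)V²/2g = 1.965 m
Series → Q common, losses add: H = Σh = 11.37 m

H ≈ 11.4 m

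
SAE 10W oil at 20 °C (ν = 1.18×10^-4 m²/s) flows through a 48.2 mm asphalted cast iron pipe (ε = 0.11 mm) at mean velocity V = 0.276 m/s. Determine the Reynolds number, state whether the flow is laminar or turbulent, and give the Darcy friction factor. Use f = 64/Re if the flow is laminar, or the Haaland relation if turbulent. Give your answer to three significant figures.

Re ≈ 113; laminar; f = 64/Re ≈ 0.568

Re = VD/ν = 0.2760·0.0482/1.18×10^-4 = 113
Re < 2300 → laminar → f = 64/Re = 0.5677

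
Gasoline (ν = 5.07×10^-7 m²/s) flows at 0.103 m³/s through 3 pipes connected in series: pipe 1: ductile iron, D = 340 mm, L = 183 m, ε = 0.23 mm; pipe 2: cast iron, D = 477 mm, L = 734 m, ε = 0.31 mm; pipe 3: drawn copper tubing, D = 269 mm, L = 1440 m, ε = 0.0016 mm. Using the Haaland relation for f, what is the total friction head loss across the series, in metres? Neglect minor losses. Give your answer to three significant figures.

H ≈ 11.7 m

Pipe 1: V = 1.134 m/s, Re = 7.61×10^5, ε/D = 6.76×10^-4, f = 0.01839, h_1 = f(L/D)V²/2g = 0.6492 m
Pipe 2: V = 0.5764 m/s, Re = 5.42×10^5, ε/D = 6.50×10^-4, f = 0.01842, h_2 = f(L/D)V²/2g = 0.4798 m
Pipe 3: V = 1.812 m/s, Re = 9.62×10^5, ε/D = 5.95×10^-6, f = 0.01176, h_3 = f(L/D)V²/2g = 10.54 m
Series → Q common, losses add: H = Σh = 11.67 m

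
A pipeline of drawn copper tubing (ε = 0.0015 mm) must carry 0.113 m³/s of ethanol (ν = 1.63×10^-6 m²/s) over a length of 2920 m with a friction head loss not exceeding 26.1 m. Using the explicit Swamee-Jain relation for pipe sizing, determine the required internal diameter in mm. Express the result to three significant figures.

Swamee-Jain (Type III): D = 0.66·[ε^1.25·(LQ²/(gh_f))^4.75 + ν·Q^9.4·(L/(gh_f))^5.2]^0.04
LQ²/(gh_f) = 0.1456; L/(gh_f) = 11.40
Term 1 = ε^1.25·(…)^4.75 = 5.56×10^-12; Term 2 = ν·Q^9.4·(…)^5.2 = 6.43×10^-10
D = 0.66·(5.56×10^-12 + 6.43×10^-10)^0.04 = 0.2831 m = 283 mm
Check: V = 1.79 m/s, Re = 3.12×10^5, f = 0.01434, h_f = 24.3 m ≈ 26.1 m ✓

D ≈ 283 mm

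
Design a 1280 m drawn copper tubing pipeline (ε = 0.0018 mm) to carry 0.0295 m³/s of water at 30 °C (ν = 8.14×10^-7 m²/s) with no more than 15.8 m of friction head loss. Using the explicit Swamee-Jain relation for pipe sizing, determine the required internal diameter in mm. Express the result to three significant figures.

D ≈ 155 mm

Swamee-Jain (Type III): D = 0.66·[ε^1.25·(LQ²/(gh_f))^4.75 + ν·Q^9.4·(L/(gh_f))^5.2]^0.04
LQ²/(gh_f) = 0.007187; L/(gh_f) = 8.258
Term 1 = ε^1.25·(…)^4.75 = 4.34×10^-18; Term 2 = ν·Q^9.4·(…)^5.2 = 1.97×10^-16
D = 0.66·(4.34×10^-18 + 1.97×10^-16)^0.04 = 0.1555 m = 155 mm
Check: V = 1.55 m/s, Re = 2.97×10^5, f = 0.01454, h_f = 14.7 m ≈ 15.8 m ✓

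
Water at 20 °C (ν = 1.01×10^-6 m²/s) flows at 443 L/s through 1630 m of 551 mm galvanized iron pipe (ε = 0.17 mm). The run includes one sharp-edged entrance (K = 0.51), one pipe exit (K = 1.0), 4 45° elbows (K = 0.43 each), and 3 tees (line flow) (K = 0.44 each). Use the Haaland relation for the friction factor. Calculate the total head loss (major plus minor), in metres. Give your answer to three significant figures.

H_L ≈ 8.96 m

V = 4Q/(πD²) = 1.858 m/s; V²/2g = 0.1759 m
Re = 1.01×10^6, ε/D = 3.09×10^-4 → f = 0.01567 (Haaland)
Major: h_f = f(L/D)·V²/2g = 0.01567·2958·0.1759 = 8.156 m
Minor: ΣK = 4.55; h_m = ΣK·V²/2g = 0.8004 m
Total H_L = 8.156 + 0.8004 = 8.956 m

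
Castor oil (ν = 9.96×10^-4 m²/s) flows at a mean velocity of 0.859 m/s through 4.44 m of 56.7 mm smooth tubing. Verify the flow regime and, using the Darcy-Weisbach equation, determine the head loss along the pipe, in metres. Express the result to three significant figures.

h_f ≈ 3.85 m

Re = VD/ν = 0.859·0.05670/9.96×10^-4 = 48.9 → laminar (Re < 2300)
f = 64/Re = 1.309
h_f = f(L/D)V²/(2g) = 1.309·(4.44/0.05670)·0.859²/(2·9.81) = 3.854 m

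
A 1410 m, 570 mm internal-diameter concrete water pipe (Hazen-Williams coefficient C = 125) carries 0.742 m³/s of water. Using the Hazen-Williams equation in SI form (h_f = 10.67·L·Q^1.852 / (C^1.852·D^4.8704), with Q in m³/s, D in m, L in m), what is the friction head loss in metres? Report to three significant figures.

h_f = 10.67·1410·0.742^1.852 / (125^1.852·0.570^4.8704) = 17.49 m

h_f ≈ 17.5 m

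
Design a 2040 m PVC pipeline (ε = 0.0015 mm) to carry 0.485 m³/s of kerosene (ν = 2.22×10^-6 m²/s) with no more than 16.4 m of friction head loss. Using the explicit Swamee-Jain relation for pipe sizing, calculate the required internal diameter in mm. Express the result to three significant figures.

D ≈ 507 mm

Swamee-Jain (Type III): D = 0.66·[ε^1.25·(LQ²/(gh_f))^4.75 + ν·Q^9.4·(L/(gh_f))^5.2]^0.04
LQ²/(gh_f) = 2.983; L/(gh_f) = 12.68
Term 1 = ε^1.25·(…)^4.75 = 9.43×10^-6; Term 2 = ν·Q^9.4·(…)^5.2 = 0.00134
D = 0.66·(9.43×10^-6 + 0.00134)^0.04 = 0.5068 m = 507 mm
Check: V = 2.40 m/s, Re = 5.49×10^5, f = 0.01293, h_f = 15.3 m ≈ 16.4 m ✓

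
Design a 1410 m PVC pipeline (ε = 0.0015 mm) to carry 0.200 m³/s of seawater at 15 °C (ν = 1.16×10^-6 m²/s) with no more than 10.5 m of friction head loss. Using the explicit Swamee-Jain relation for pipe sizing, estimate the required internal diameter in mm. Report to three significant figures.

Swamee-Jain (Type III): D = 0.66·[ε^1.25·(LQ²/(gh_f))^4.75 + ν·Q^9.4·(L/(gh_f))^5.2]^0.04
LQ²/(gh_f) = 0.5475; L/(gh_f) = 13.69
Term 1 = ε^1.25·(…)^4.75 = 3.00×10^-9; Term 2 = ν·Q^9.4·(…)^5.2 = 2.53×10^-7
D = 0.66·(3.00×10^-9 + 2.53×10^-7)^0.04 = 0.3596 m = 360 mm
Check: V = 1.97 m/s, Re = 6.10×10^5, f = 0.01271, h_f = 9.85 m ≈ 10.5 m ✓

D ≈ 360 mm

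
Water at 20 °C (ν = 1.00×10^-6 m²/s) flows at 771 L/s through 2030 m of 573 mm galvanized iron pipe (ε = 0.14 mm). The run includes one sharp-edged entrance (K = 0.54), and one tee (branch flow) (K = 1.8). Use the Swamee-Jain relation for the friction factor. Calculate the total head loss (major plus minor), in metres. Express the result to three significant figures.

V = 4Q/(πD²) = 2.990 m/s; V²/2g = 0.4556 m
Re = 1.71×10^6, ε/D = 2.44×10^-4 → f = 0.01490 (Swamee-Jain)
Major: h_f = f(L/D)·V²/2g = 0.01490·3543·0.4556 = 24.05 m
Minor: ΣK = 2.34; h_m = ΣK·V²/2g = 1.066 m
Total H_L = 24.05 + 1.066 = 25.12 m

H_L ≈ 25.1 m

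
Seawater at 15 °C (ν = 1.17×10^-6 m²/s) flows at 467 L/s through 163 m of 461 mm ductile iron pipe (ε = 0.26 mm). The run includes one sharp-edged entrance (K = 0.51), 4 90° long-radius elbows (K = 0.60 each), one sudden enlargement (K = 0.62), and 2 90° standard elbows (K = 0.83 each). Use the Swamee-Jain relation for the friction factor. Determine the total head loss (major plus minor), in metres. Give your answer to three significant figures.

V = 4Q/(πD²) = 2.798 m/s; V²/2g = 0.3990 m
Re = 1.10×10^6, ε/D = 5.64×10^-4 → f = 0.01767 (Swamee-Jain)
Major: h_f = f(L/D)·V²/2g = 0.01767·353.6·0.3990 = 2.493 m
Minor: ΣK = 5.19; h_m = ΣK·V²/2g = 2.071 m
Total H_L = 2.493 + 2.071 = 4.564 m

H_L ≈ 4.56 m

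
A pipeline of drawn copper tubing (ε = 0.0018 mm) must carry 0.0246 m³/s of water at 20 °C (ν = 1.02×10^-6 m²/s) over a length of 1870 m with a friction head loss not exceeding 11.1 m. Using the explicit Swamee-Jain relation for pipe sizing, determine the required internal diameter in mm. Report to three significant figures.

Swamee-Jain (Type III): D = 0.66·[ε^1.25·(LQ²/(gh_f))^4.75 + ν·Q^9.4·(L/(gh_f))^5.2]^0.04
LQ²/(gh_f) = 0.01039; L/(gh_f) = 17.17
Term 1 = ε^1.25·(…)^4.75 = 2.50×10^-17; Term 2 = ν·Q^9.4·(…)^5.2 = 2.02×10^-15
D = 0.66·(2.50×10^-17 + 2.02×10^-15)^0.04 = 0.1706 m = 171 mm
Check: V = 1.08 m/s, Re = 1.80×10^5, f = 0.01595, h_f = 10.3 m ≈ 11.1 m ✓

D ≈ 171 mm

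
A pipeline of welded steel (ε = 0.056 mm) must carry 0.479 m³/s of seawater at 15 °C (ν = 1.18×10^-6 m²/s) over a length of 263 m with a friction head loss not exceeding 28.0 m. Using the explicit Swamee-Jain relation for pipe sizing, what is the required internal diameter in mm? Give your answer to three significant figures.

D ≈ 306 mm

Swamee-Jain (Type III): D = 0.66·[ε^1.25·(LQ²/(gh_f))^4.75 + ν·Q^9.4·(L/(gh_f))^5.2]^0.04
LQ²/(gh_f) = 0.2197; L/(gh_f) = 0.9575
Term 1 = ε^1.25·(…)^4.75 = 3.62×10^-9; Term 2 = ν·Q^9.4·(…)^5.2 = 9.31×10^-10
D = 0.66·(3.62×10^-9 + 9.31×10^-10)^0.04 = 0.3061 m = 306 mm
Check: V = 6.51 m/s, Re = 1.69×10^6, f = 0.01420, h_f = 26.3 m ≈ 28.0 m ✓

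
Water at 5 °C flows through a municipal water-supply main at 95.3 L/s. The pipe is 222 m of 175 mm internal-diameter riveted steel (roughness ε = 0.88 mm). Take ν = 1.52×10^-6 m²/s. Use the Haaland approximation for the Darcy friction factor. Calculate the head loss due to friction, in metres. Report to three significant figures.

V = 4Q/(πD²) = 4·0.0953/(π·0.175²) = 3.962 m/s
Re = VD/ν = 3.962·0.175/1.52×10^-6 = 4.56×10^5 → turbulent
ε/D = 0.88/175 = 0.00503
Haaland: f = 0.03067
h_f = f(L/D)V²/(2g) = 0.03067·(222/0.175)·3.962²/(2·9.81) = 31.13 m

h_f ≈ 31.1 m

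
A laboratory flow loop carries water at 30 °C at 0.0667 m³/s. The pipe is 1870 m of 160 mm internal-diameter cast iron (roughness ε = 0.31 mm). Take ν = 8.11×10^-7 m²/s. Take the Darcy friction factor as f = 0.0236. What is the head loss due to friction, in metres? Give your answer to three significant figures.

V = 4Q/(πD²) = 4·0.0667/(π·0.160²) = 3.317 m/s
h_f = f(L/D)V²/(2g) = 0.02360·(1870/0.160)·3.317²/(2·9.81) = 154.7 m

h_f ≈ 155 m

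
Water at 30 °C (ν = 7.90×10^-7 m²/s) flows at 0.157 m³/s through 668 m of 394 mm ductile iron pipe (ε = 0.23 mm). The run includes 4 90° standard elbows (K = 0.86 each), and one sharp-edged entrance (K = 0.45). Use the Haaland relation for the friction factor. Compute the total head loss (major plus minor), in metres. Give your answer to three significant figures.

H_L ≈ 2.90 m

V = 4Q/(πD²) = 1.288 m/s; V²/2g = 0.08452 m
Re = 6.42×10^5, ε/D = 5.84×10^-4 → f = 0.01793 (Haaland)
Major: h_f = f(L/D)·V²/2g = 0.01793·1695·0.08452 = 2.569 m
Minor: ΣK = 3.89; h_m = ΣK·V²/2g = 0.3288 m
Total H_L = 2.569 + 0.3288 = 2.898 m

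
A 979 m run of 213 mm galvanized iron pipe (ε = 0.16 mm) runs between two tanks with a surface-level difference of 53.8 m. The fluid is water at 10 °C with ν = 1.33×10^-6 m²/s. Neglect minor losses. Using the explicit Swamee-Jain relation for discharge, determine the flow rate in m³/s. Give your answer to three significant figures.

Swamee-Jain (Type II): Q = -0.965·√(gD⁵h_f/L)·ln[ε/(3.7D) + √(3.17ν²L/(gD³h_f))]
√(gD⁵h_f/L) = √(9.81·0.213⁵·53.8/979) = 0.01537
ε/(3.7D) = 2.03×10^-4; √(3.17ν²L/(gD³h_f)) = 3.28×10^-5
Q = -0.965·0.01537·ln(2.358×10^-4) = 0.1239 m³/s
Check: V = 3.48 m/s, Re = 5.57×10^5, f = 0.01911, h_f = 54.1 m ≈ 53.8 m ✓

Q ≈ 0.124 m³/s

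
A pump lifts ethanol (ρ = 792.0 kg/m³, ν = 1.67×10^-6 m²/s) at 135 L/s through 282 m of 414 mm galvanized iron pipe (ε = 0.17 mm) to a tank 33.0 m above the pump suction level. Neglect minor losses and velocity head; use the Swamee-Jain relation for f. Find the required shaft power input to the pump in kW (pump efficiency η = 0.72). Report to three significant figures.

P_shaft ≈ 49.0 kW

V = 4Q/(πD²) = 1.003 m/s; Re = 2.49×10^5; ε/D = 4.11×10^-4; f = 0.01807
h_f = f(L/D)V²/2g = 0.6311 m
Total head H = z + h_f = 33.0 + 0.6311 = 33.63 m
P_hyd = ρgQH = 792.0·9.81·0.135·33.63 = 35.28 kW
P_shaft = P_hyd/η = 35.28/0.72 = 48.99 kW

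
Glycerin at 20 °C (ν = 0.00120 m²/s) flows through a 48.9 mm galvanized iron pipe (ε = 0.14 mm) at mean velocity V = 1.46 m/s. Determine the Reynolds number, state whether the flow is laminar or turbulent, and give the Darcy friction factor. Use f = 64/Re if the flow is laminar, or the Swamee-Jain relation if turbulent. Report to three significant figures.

Re = VD/ν = 1.460·0.0489/0.00120 = 59.5
Re < 2300 → laminar → f = 64/Re = 1.076

Re ≈ 59.5; laminar; f = 64/Re ≈ 1.08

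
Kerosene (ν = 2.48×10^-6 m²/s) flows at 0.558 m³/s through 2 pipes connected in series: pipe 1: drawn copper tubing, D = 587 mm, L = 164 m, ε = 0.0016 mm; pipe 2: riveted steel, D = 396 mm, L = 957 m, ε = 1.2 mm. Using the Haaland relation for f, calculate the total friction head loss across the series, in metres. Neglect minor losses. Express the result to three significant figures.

Pipe 1: V = 2.062 m/s, Re = 4.88×10^5, ε/D = 2.73×10^-6, f = 0.01315, h_1 = f(L/D)V²/2g = 0.7960 m
Pipe 2: V = 4.531 m/s, Re = 7.23×10^5, ε/D = 0.00303, f = 0.02646, h_2 = f(L/D)V²/2g = 66.90 m
Series → Q common, losses add: H = Σh = 67.69 m

H ≈ 67.7 m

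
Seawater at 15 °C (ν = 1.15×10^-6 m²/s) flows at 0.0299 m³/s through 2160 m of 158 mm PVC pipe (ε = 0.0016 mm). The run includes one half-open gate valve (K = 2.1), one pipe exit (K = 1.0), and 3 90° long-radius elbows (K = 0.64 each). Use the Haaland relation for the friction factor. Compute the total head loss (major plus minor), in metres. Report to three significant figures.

H_L ≈ 25.6 m

V = 4Q/(πD²) = 1.525 m/s; V²/2g = 0.1185 m
Re = 2.10×10^5, ε/D = 1.01×10^-5 → f = 0.01542 (Haaland)
Major: h_f = f(L/D)·V²/2g = 0.01542·13671·0.1185 = 24.99 m
Minor: ΣK = 5.02; h_m = ΣK·V²/2g = 0.5950 m
Total H_L = 24.99 + 0.5950 = 25.58 m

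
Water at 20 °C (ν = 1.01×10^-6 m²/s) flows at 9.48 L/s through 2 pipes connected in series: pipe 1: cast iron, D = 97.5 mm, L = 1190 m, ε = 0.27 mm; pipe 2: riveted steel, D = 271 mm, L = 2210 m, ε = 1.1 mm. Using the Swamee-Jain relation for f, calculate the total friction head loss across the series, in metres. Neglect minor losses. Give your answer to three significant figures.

H ≈ 27.4 m

Pipe 1: V = 1.270 m/s, Re = 1.23×10^5, ε/D = 0.00277, f = 0.02695, h_1 = f(L/D)V²/2g = 27.02 m
Pipe 2: V = 0.1644 m/s, Re = 4.41×10^4, ε/D = 0.00406, f = 0.03120, h_2 = f(L/D)V²/2g = 0.3503 m
Series → Q common, losses add: H = Σh = 27.37 m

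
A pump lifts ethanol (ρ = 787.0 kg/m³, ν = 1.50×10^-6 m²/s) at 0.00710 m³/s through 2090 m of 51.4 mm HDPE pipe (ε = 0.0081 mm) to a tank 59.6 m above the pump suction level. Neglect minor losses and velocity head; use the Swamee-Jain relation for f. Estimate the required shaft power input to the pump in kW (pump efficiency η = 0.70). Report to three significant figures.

P_shaft ≈ 39.4 kW

V = 4Q/(πD²) = 3.422 m/s; Re = 1.17×10^5; ε/D = 1.58×10^-4; f = 0.01827
h_f = f(L/D)V²/2g = 443.3 m
Total head H = z + h_f = 59.6 + 443.3 = 502.9 m
P_hyd = ρgQH = 787.0·9.81·0.00710·502.9 = 27.57 kW
P_shaft = P_hyd/η = 27.57/0.70 = 39.38 kW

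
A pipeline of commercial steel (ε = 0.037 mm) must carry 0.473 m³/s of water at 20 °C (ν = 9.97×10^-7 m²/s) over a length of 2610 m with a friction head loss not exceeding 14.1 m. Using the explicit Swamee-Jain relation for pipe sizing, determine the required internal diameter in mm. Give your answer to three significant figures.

Swamee-Jain (Type III): D = 0.66·[ε^1.25·(LQ²/(gh_f))^4.75 + ν·Q^9.4·(L/(gh_f))^5.2]^0.04
LQ²/(gh_f) = 4.222; L/(gh_f) = 18.87
Term 1 = ε^1.25·(…)^4.75 = 0.00270; Term 2 = ν·Q^9.4·(…)^5.2 = 0.00377
D = 0.66·(0.00270 + 0.00377)^0.04 = 0.5395 m = 539 mm
Check: V = 2.07 m/s, Re = 1.12×10^6, f = 0.01287, h_f = 13.6 m ≈ 14.1 m ✓

D ≈ 539 mm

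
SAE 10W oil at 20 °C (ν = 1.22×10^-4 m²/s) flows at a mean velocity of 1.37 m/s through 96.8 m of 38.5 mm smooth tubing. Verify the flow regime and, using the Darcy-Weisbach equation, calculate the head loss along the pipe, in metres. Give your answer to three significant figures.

h_f ≈ 35.6 m

Re = VD/ν = 1.37·0.03850/1.22×10^-4 = 432 → laminar (Re < 2300)
f = 64/Re = 0.1480
h_f = f(L/D)V²/(2g) = 0.1480·(96.8/0.03850)·1.37²/(2·9.81) = 35.61 m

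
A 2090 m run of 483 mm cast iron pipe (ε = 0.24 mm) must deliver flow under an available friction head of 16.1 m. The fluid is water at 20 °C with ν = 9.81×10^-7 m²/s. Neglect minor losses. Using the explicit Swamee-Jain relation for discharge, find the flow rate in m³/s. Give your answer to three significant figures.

Swamee-Jain (Type II): Q = -0.965·√(gD⁵h_f/L)·ln[ε/(3.7D) + √(3.17ν²L/(gD³h_f))]
√(gD⁵h_f/L) = √(9.81·0.483⁵·16.1/2090) = 0.04457
ε/(3.7D) = 1.34×10^-4; √(3.17ν²L/(gD³h_f)) = 1.89×10^-5
Q = -0.965·0.04457·ln(1.532×10^-4) = 0.3778 m³/s
Check: V = 2.06 m/s, Re = 1.02×10^6, f = 0.01727, h_f = 16.2 m ≈ 16.1 m ✓

Q ≈ 0.378 m³/s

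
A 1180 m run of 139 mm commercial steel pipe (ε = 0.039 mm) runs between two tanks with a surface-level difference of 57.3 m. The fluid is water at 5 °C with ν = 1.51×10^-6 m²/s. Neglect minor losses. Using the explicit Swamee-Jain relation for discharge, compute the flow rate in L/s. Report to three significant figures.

Swamee-Jain (Type II): Q = -0.965·√(gD⁵h_f/L)·ln[ε/(3.7D) + √(3.17ν²L/(gD³h_f))]
√(gD⁵h_f/L) = √(9.81·0.139⁵·57.3/1180) = 0.004972
ε/(3.7D) = 7.58×10^-5; √(3.17ν²L/(gD³h_f)) = 7.52×10^-5
Q = -0.965·0.004972·ln(1.510×10^-4) = 0.04221 m³/s
Check: V = 2.78 m/s, Re = 2.56×10^5, f = 0.01719, h_f = 57.6 m ≈ 57.3 m ✓

Q ≈ 42.2 L/s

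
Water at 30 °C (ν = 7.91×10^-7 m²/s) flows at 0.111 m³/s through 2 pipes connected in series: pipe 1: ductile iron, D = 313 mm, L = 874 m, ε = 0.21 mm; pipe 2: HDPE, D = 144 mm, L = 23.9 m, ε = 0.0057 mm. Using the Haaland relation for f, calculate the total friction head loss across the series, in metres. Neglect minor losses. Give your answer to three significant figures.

Pipe 1: V = 1.443 m/s, Re = 5.71×10^5, ε/D = 6.71×10^-4, f = 0.01850, h_1 = f(L/D)V²/2g = 5.480 m
Pipe 2: V = 6.816 m/s, Re = 1.24×10^6, ε/D = 3.96×10^-5, f = 0.01203, h_2 = f(L/D)V²/2g = 4.727 m
Series → Q common, losses add: H = Σh = 10.21 m

H ≈ 10.2 m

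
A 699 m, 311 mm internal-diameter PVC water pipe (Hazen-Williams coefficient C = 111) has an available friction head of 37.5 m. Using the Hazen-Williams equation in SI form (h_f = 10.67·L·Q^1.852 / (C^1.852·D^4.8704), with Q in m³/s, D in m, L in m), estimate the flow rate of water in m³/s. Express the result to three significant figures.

Rearranging: Q = [h_f·C^1.852·D^4.8704 / (10.67·L)]^(1/1.852)
Q = [37.5·111^1.852·0.311^4.8704 / (10.67·699)]^0.540 = 0.2953 m³/s

Q ≈ 0.295 m³/s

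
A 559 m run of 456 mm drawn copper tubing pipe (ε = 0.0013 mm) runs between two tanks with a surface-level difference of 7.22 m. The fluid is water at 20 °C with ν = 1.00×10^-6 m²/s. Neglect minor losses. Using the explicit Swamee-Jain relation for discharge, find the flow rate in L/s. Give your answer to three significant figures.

Q ≈ 530 L/s

Swamee-Jain (Type II): Q = -0.965·√(gD⁵h_f/L)·ln[ε/(3.7D) + √(3.17ν²L/(gD³h_f))]
√(gD⁵h_f/L) = √(9.81·0.456⁵·7.22/559) = 0.04998
ε/(3.7D) = 7.71×10^-7; √(3.17ν²L/(gD³h_f)) = 1.62×10^-5
Q = -0.965·0.04998·ln(1.701×10^-5) = 0.5297 m³/s
Check: V = 3.24 m/s, Re = 1.48×10^6, f = 0.01097, h_f = 7.21 m ≈ 7.22 m ✓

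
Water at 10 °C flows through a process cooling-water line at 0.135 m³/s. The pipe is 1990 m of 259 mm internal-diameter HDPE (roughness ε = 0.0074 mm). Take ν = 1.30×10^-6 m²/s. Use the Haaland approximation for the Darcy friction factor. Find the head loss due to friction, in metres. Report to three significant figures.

h_f ≈ 34.4 m

V = 4Q/(πD²) = 4·0.135/(π·0.259²) = 2.562 m/s
Re = VD/ν = 2.562·0.259/1.30×10^-6 = 5.11×10^5 → turbulent
ε/D = 0.0074/259 = 2.86×10^-5
Haaland: f = 0.01336
h_f = f(L/D)V²/(2g) = 0.01336·(1990/0.259)·2.562²/(2·9.81) = 34.36 m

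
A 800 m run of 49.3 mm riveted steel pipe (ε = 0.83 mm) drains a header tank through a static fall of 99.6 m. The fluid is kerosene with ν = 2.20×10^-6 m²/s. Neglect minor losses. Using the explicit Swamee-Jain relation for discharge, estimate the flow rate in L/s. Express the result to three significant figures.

Swamee-Jain (Type II): Q = -0.965·√(gD⁵h_f/L)·ln[ε/(3.7D) + √(3.17ν²L/(gD³h_f))]
√(gD⁵h_f/L) = √(9.81·0.0493⁵·99.6/800) = 5.964×10^-4
ε/(3.7D) = 0.00455; √(3.17ν²L/(gD³h_f)) = 3.24×10^-4
Q = -0.965·5.964×10^-4·ln(0.004874) = 0.003064 m³/s
Check: V = 1.61 m/s, Re = 3.60×10^4, f = 0.04724, h_f = 101 m ≈ 99.6 m ✓

Q ≈ 3.06 L/s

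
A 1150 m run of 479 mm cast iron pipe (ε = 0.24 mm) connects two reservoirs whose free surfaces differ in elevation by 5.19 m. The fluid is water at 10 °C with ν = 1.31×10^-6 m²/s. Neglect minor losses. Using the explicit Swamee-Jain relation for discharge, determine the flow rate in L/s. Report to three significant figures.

Q ≈ 280 L/s

Swamee-Jain (Type II): Q = -0.965·√(gD⁵h_f/L)·ln[ε/(3.7D) + √(3.17ν²L/(gD³h_f))]
√(gD⁵h_f/L) = √(9.81·0.479⁵·5.19/1150) = 0.03341
ε/(3.7D) = 1.35×10^-4; √(3.17ν²L/(gD³h_f)) = 3.34×10^-5
Q = -0.965·0.03341·ln(1.689×10^-4) = 0.2801 m³/s
Check: V = 1.55 m/s, Re = 5.68×10^5, f = 0.01767, h_f = 5.22 m ≈ 5.19 m ✓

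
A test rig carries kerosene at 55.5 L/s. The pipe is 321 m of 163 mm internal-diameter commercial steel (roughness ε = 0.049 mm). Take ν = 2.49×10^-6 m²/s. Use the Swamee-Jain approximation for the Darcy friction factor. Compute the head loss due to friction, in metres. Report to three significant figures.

V = 4Q/(πD²) = 4·0.0555/(π·0.163²) = 2.660 m/s
Re = VD/ν = 2.660·0.163/2.49×10^-6 = 1.74×10^5 → turbulent
ε/D = 0.049/163 = 3.01×10^-4
Swamee-Jain: f = 0.01809
h_f = f(L/D)V²/(2g) = 0.01809·(321/0.163)·2.660²/(2·9.81) = 12.84 m

h_f ≈ 12.8 m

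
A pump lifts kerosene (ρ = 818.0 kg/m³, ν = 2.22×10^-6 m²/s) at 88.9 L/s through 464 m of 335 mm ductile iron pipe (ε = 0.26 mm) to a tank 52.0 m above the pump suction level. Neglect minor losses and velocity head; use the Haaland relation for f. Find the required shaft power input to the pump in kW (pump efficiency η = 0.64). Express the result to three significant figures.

P_shaft ≈ 59.6 kW

V = 4Q/(πD²) = 1.009 m/s; Re = 1.52×10^5; ε/D = 7.76×10^-4; f = 0.02037
h_f = f(L/D)V²/2g = 1.463 m
Total head H = z + h_f = 52.0 + 1.463 = 53.46 m
P_hyd = ρgQH = 818.0·9.81·0.0889·53.46 = 38.14 kW
P_shaft = P_hyd/η = 38.14/0.64 = 59.59 kW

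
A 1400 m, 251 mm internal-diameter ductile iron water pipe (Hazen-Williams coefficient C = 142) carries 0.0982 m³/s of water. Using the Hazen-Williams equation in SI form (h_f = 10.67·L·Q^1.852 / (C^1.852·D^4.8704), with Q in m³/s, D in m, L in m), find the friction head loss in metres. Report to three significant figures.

h_f = 10.67·1400·0.0982^1.852 / (142^1.852·0.251^4.8704) = 17.60 m

h_f ≈ 17.6 m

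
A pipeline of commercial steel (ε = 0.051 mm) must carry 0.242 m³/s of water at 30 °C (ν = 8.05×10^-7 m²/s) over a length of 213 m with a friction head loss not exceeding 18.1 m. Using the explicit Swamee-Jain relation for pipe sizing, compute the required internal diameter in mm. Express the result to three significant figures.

D ≈ 245 mm

Swamee-Jain (Type III): D = 0.66·[ε^1.25·(LQ²/(gh_f))^4.75 + ν·Q^9.4·(L/(gh_f))^5.2]^0.04
LQ²/(gh_f) = 0.07025; L/(gh_f) = 1.200
Term 1 = ε^1.25·(…)^4.75 = 1.43×10^-11; Term 2 = ν·Q^9.4·(…)^5.2 = 3.35×10^-12
D = 0.66·(1.43×10^-11 + 3.35×10^-12)^0.04 = 0.2452 m = 245 mm
Check: V = 5.13 m/s, Re = 1.56×10^6, f = 0.01455, h_f = 16.9 m ≈ 18.1 m ✓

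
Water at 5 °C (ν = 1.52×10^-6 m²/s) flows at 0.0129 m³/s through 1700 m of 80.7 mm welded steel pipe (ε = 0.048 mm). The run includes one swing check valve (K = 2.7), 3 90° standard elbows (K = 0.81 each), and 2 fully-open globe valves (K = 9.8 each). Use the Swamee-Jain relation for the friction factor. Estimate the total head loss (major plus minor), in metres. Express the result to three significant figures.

H_L ≈ 146 m

V = 4Q/(πD²) = 2.522 m/s; V²/2g = 0.3242 m
Re = 1.34×10^5, ε/D = 5.95×10^-4 → f = 0.02015 (Swamee-Jain)
Major: h_f = f(L/D)·V²/2g = 0.02015·21066·0.3242 = 137.6 m
Minor: ΣK = 24.7; h_m = ΣK·V²/2g = 8.017 m
Total H_L = 137.6 + 8.017 = 145.6 m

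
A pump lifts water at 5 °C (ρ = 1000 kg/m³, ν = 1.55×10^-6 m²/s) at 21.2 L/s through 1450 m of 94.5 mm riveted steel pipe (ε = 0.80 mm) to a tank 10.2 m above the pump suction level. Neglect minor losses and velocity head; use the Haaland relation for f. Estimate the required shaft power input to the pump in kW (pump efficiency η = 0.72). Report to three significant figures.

P_shaft ≈ 77.8 kW

V = 4Q/(πD²) = 3.023 m/s; Re = 1.84×10^5; ε/D = 0.00847; f = 0.03626
h_f = f(L/D)V²/2g = 259.1 m
Total head H = z + h_f = 10.2 + 259.1 = 269.3 m
P_hyd = ρgQH = 1000·9.81·0.0212·269.3 = 56.01 kW
P_shaft = P_hyd/η = 56.01/0.72 = 77.79 kW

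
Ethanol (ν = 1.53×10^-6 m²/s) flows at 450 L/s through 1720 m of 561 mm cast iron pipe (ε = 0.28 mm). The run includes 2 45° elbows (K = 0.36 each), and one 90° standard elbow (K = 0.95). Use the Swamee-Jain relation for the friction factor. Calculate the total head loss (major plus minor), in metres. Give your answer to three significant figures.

H_L ≈ 9.37 m

V = 4Q/(πD²) = 1.821 m/s; V²/2g = 0.1689 m
Re = 6.68×10^5, ε/D = 4.99×10^-4 → f = 0.01754 (Swamee-Jain)
Major: h_f = f(L/D)·V²/2g = 0.01754·3066·0.1689 = 9.085 m
Minor: ΣK = 1.67; h_m = ΣK·V²/2g = 0.2821 m
Total H_L = 9.085 + 0.2821 = 9.367 m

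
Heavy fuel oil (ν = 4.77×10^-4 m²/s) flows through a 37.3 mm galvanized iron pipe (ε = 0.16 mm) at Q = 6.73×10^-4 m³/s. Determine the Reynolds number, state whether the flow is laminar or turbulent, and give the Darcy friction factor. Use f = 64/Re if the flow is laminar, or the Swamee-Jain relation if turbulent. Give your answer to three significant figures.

Re ≈ 48.2; laminar; f = 64/Re ≈ 1.33

V = 4Q/(πD²) = 0.6159 m/s
Re = VD/ν = 0.6159·0.0373/4.77×10^-4 = 48.2
Re < 2300 → laminar → f = 64/Re = 1.329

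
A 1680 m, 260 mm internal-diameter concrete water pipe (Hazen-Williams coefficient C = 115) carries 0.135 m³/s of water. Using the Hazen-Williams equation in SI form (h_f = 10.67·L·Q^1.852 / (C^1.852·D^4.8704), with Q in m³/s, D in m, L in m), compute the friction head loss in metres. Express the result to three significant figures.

h_f ≈ 47.4 m

h_f = 10.67·1680·0.135^1.852 / (115^1.852·0.260^4.8704) = 47.40 m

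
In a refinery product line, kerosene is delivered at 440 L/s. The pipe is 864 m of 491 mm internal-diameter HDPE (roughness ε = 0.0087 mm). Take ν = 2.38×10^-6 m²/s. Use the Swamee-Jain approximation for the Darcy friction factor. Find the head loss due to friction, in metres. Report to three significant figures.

V = 4Q/(πD²) = 4·0.440/(π·0.491²) = 2.324 m/s
Re = VD/ν = 2.324·0.491/2.38×10^-6 = 4.79×10^5 → turbulent
ε/D = 0.0087/491 = 1.77×10^-5
Swamee-Jain: f = 0.01346
h_f = f(L/D)V²/(2g) = 0.01346·(864/0.491)·2.324²/(2·9.81) = 6.521 m

h_f ≈ 6.52 m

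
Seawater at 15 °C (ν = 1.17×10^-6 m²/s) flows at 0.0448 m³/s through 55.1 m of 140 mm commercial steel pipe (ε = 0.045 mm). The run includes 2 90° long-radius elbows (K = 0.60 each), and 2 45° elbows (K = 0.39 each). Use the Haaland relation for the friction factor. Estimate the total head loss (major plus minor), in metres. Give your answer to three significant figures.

H_L ≈ 3.70 m

V = 4Q/(πD²) = 2.910 m/s; V²/2g = 0.4317 m
Re = 3.48×10^5, ε/D = 3.21×10^-4 → f = 0.01674 (Haaland)
Major: h_f = f(L/D)·V²/2g = 0.01674·393.6·0.4317 = 2.845 m
Minor: ΣK = 1.98; h_m = ΣK·V²/2g = 0.8547 m
Total H_L = 2.845 + 0.8547 = 3.699 m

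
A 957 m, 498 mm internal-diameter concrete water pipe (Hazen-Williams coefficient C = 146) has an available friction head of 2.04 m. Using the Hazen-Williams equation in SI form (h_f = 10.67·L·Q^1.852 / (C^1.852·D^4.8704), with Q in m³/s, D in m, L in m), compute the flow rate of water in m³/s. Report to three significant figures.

Rearranging: Q = [h_f·C^1.852·D^4.8704 / (10.67·L)]^(1/1.852)
Q = [2.04·146^1.852·0.498^4.8704 / (10.67·957)]^0.540 = 0.2347 m³/s

Q ≈ 0.235 m³/s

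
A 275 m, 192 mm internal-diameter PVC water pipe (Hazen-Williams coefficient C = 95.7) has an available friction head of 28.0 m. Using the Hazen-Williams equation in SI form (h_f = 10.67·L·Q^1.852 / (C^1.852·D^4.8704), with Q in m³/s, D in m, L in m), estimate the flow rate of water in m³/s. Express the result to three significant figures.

Rearranging: Q = [h_f·C^1.852·D^4.8704 / (10.67·L)]^(1/1.852)
Q = [28.0·95.7^1.852·0.192^4.8704 / (10.67·275)]^0.540 = 0.1012 m³/s

Q ≈ 0.101 m³/s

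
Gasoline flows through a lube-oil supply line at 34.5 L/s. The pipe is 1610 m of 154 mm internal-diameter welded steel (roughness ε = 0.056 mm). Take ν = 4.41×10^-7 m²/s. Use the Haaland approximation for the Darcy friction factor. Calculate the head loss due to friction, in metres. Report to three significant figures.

h_f ≈ 30.0 m

V = 4Q/(πD²) = 4·0.0345/(π·0.154²) = 1.852 m/s
Re = VD/ν = 1.852·0.154/4.41×10^-7 = 6.47×10^5 → turbulent
ε/D = 0.056/154 = 3.64×10^-4
Haaland: f = 0.01643
h_f = f(L/D)V²/(2g) = 0.01643·(1610/0.154)·1.852²/(2·9.81) = 30.03 m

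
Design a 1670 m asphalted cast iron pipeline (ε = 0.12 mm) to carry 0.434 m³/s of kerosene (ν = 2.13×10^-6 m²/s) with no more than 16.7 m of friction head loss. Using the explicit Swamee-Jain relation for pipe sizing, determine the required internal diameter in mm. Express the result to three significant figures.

D ≈ 484 mm

Swamee-Jain (Type III): D = 0.66·[ε^1.25·(LQ²/(gh_f))^4.75 + ν·Q^9.4·(L/(gh_f))^5.2]^0.04
LQ²/(gh_f) = 1.920; L/(gh_f) = 10.19
Term 1 = ε^1.25·(…)^4.75 = 2.78×10^-4; Term 2 = ν·Q^9.4·(…)^5.2 = 1.46×10^-4
D = 0.66·(2.78×10^-4 + 1.46×10^-4)^0.04 = 0.4838 m = 484 mm
Check: V = 2.36 m/s, Re = 5.36×10^5, f = 0.01586, h_f = 15.6 m ≈ 16.7 m ✓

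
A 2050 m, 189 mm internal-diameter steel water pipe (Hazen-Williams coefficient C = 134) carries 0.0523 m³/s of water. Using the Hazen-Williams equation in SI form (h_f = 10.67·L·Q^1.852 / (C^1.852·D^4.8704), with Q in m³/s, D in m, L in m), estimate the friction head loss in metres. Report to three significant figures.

h_f = 10.67·2050·0.0523^1.852 / (134^1.852·0.189^4.8704) = 35.57 m

h_f ≈ 35.6 m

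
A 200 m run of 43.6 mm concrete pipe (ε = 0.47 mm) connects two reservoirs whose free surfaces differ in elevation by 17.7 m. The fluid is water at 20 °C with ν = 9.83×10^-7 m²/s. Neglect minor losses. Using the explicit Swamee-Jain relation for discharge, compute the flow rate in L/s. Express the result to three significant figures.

Swamee-Jain (Type II): Q = -0.965·√(gD⁵h_f/L)·ln[ε/(3.7D) + √(3.17ν²L/(gD³h_f))]
√(gD⁵h_f/L) = √(9.81·0.0436⁵·17.7/200) = 3.698×10^-4
ε/(3.7D) = 0.00291; √(3.17ν²L/(gD³h_f)) = 2.06×10^-4
Q = -0.965·3.698×10^-4·ln(0.003120) = 0.002059 m³/s
Check: V = 1.38 m/s, Re = 6.12×10^4, f = 0.04015, h_f = 17.9 m ≈ 17.7 m ✓

Q ≈ 2.06 L/s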